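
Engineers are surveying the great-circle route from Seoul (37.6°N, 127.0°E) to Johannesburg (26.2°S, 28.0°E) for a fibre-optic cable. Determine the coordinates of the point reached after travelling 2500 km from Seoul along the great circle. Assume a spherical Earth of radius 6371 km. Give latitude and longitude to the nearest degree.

Convert each endpoint to a unit vector on the sphere (x = cos φ cos λ, y = cos φ sin λ, z = sin φ).
The central angle between the endpoints is δ = arccos(p₁·p₂) ≈ 1.961 rad (112.4°). The total great-circle distance is δ·R ≈ 1.961 × 6371 ≈ 12495 km, so the target fraction is f = 2500/12495 ≈ 0.200.
Interpolate at f ≈ 0.200 with slerp weights a = sin((1−f)δ)/sin δ ≈ 1.081, b = sin(fδ)/sin δ ≈ 0.414.
p = a·p₁ + b·p₂ ≈ (-0.188, 0.858, 0.477); φ = arcsin(p_z) ≈ 28.50°, λ = atan2(p_y, p_x) ≈ 102.35°.

≈ 29°N, 102°E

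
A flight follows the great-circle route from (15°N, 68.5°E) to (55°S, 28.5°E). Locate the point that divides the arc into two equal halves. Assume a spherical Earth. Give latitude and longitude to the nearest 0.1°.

≈ (21.1°S, 53.8°E)

From cos δ = sin φ₁ sin φ₂ + cos φ₁ cos φ₂ cos Δλ, the central angle is δ ≈ 1.357 rad (77.7°).
Interpolate at f = 1/2 with slerp weights a = sin((1−f)δ)/sin δ ≈ 0.642, b = sin(fδ)/sin δ ≈ 0.642.
p = a·p₁ + b·p₂ ≈ (0.551, 0.753, -0.360); φ = arcsin(p_z) ≈ -21.09°, λ = atan2(p_y, p_x) ≈ 53.80°.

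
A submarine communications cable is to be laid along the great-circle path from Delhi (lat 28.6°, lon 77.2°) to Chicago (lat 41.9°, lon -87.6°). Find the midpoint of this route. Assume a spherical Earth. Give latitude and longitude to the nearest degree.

≈ lat 78°, lon 26°

Convert each endpoint to a unit vector on the sphere (x = cos φ cos λ, y = cos φ sin λ, z = sin φ).
The central angle between the endpoints is δ = arccos(p₁·p₂) ≈ 1.887 rad (108.1°).
Interpolate at f = 1/2 with slerp weights a = sin((1−f)δ)/sin δ ≈ 0.852, b = sin(fδ)/sin δ ≈ 0.852.
p = a·p₁ + b·p₂ ≈ (0.192, 0.096, 0.977); φ = arcsin(p_z) ≈ 77.60°, λ = atan2(p_y, p_x) ≈ 26.50°.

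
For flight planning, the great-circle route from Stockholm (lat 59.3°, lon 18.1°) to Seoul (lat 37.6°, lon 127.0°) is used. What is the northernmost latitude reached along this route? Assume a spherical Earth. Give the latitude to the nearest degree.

The great circle lies in the plane with unit normal n̂ = (p₁ × p₂)/|p₁ × p₂|.
Here n̂_z ≈ +0.416; the vertex latitude is φ_max = arccos|n̂_z| ≈ 65.4°.
Check via Clairaut: cos φ_max = |cos φ₁| · sin C = cos(59.3°)·sin(54.6°) ≈ 0.416, again giving ≈ 65.4°.

≈ 65°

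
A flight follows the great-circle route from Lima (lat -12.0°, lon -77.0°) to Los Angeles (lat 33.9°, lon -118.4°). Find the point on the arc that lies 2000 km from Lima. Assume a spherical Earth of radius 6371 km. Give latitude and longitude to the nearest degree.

≈ lat 2°, lon -88°

Convert each endpoint to a unit vector on the sphere (x = cos φ cos λ, y = cos φ sin λ, z = sin φ).
The central angle between the endpoints is δ = arccos(p₁·p₂) ≈ 1.055 rad (60.5°). The total great-circle distance is δ·R ≈ 1.055 × 6371 ≈ 6723 km, so the target fraction is f = 2000/6723 ≈ 0.297.
Interpolate at f ≈ 0.297 with slerp weights a = sin((1−f)δ)/sin δ ≈ 0.776, b = sin(fδ)/sin δ ≈ 0.355.
p = a·p₁ + b·p₂ ≈ (0.031, -0.999, 0.037); φ = arcsin(p_z) ≈ 2.10°, λ = atan2(p_y, p_x) ≈ -88.24°.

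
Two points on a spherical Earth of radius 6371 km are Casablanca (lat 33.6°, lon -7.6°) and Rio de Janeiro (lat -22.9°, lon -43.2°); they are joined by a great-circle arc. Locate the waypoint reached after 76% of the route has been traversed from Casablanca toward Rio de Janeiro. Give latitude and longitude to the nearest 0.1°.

Write both endpoints as unit vectors p₁, p₂ with components (cos φ cos λ, cos φ sin λ, sin φ).
The central angle between the endpoints is δ = arccos(p₁·p₂) ≈ 1.150 rad (65.9°).
Interpolate at f = 0.76 with slerp weights a = sin((1−f)δ)/sin δ ≈ 0.299, b = sin(fδ)/sin δ ≈ 0.840.
p = a·p₁ + b·p₂ ≈ (0.811, -0.563, -0.162); φ = arcsin(p_z) ≈ -9.31°, λ = atan2(p_y, p_x) ≈ -34.77°.

≈ lat -9.3°, lon -34.8°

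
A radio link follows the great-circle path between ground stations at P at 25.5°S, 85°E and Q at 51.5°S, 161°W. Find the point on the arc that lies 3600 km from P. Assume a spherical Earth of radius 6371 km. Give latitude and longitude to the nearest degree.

≈ 49°S, 113°E

Write both endpoints as unit vectors p₁, p₂ with components (cos φ cos λ, cos φ sin λ, sin φ).
The central angle between the endpoints is δ = arccos(p₁·p₂) ≈ 1.462 rad (83.8°). The total great-circle distance is δ·R ≈ 1.462 × 6371 ≈ 9316 km, so the target fraction is f = 3600/9316 ≈ 0.386.
Interpolate at f ≈ 0.386 with slerp weights a = sin((1−f)δ)/sin δ ≈ 0.786, b = sin(fδ)/sin δ ≈ 0.539.
p = a·p₁ + b·p₂ ≈ (-0.255, 0.598, -0.760); φ = arcsin(p_z) ≈ -49.46°, λ = atan2(p_y, p_x) ≈ 113.12°.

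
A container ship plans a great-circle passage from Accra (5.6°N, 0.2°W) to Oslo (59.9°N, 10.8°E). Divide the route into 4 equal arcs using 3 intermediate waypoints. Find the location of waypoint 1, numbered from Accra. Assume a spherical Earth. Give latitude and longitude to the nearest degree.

Write both endpoints as unit vectors p₁, p₂ with components (cos φ cos λ, cos φ sin λ, sin φ).
The central angle between the endpoints is δ = arccos(p₁·p₂) ≈ 0.959 rad (54.9°).
Interpolate at f = 1/4 with slerp weights a = sin((1−f)δ)/sin δ ≈ 0.805, b = sin(fδ)/sin δ ≈ 0.290.
p = a·p₁ + b·p₂ ≈ (0.944, 0.024, 0.329); φ = arcsin(p_z) ≈ 19.24°, λ = atan2(p_y, p_x) ≈ 1.48°.

≈ 19°N, 1°E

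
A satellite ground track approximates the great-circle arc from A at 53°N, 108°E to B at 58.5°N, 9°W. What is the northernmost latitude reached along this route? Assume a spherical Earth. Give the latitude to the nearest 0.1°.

≈ 70.6°N

The great circle lies in the plane with unit normal n̂ = (p₁ × p₂)/|p₁ × p₂|.
Here n̂_z ≈ -0.332; the vertex latitude is φ_max = arccos|n̂_z| ≈ 70.6°.
Check via Clairaut: cos φ_max = |cos φ₁| · sin C = cos(53.0°)·sin(33.5°) ≈ 0.332, again giving ≈ 70.6°.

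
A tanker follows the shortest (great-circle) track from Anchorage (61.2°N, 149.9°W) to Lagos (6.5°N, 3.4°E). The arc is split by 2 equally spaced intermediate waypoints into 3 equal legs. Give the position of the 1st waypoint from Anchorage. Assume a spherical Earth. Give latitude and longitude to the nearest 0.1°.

Write both endpoints as unit vectors p₁, p₂ with components (cos φ cos λ, cos φ sin λ, sin φ).
The central angle between the endpoints is δ = arccos(p₁·p₂) ≈ 1.905 rad (109.2°).
Interpolate at f = 1/3 with slerp weights a = sin((1−f)δ)/sin δ ≈ 1.011, b = sin(fδ)/sin δ ≈ 0.628.
p = a·p₁ + b·p₂ ≈ (0.202, -0.207, 0.957); φ = arcsin(p_z) ≈ 73.20°, λ = atan2(p_y, p_x) ≈ -45.81°.

≈ 73.2°N, 45.8°W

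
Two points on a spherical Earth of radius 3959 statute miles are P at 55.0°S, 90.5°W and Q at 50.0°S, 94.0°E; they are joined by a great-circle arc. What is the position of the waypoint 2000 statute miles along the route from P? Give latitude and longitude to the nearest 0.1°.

From cos δ = sin φ₁ sin φ₂ + cos φ₁ cos φ₂ cos Δλ, the central angle is δ ≈ 1.308 rad (74.9°). The total great-circle distance is δ·R ≈ 1.308 × 3959 ≈ 5178 mi, so the target fraction is f = 2000/5178 ≈ 0.386.
Interpolate at f ≈ 0.386 with slerp weights a = sin((1−f)δ)/sin δ ≈ 0.745, b = sin(fδ)/sin δ ≈ 0.501.
p = a·p₁ + b·p₂ ≈ (-0.026, -0.106, -0.994); φ = arcsin(p_z) ≈ -83.74°, λ = atan2(p_y, p_x) ≈ -103.91°.

≈ 83.7°S, 103.9°W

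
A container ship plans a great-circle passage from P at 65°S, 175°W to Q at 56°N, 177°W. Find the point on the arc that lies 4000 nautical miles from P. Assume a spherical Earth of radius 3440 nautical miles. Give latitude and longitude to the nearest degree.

≈ 2°N, 176°W

Convert each endpoint to a unit vector on the sphere (x = cos φ cos λ, y = cos φ sin λ, z = sin φ).
The central angle between the endpoints is δ = arccos(p₁·p₂) ≈ 2.112 rad (121.0°). The total great-circle distance is δ·R ≈ 2.112 × 3440 ≈ 7265 nmi, so the target fraction is f = 4000/7265 ≈ 0.551.
Interpolate at f ≈ 0.551 with slerp weights a = sin((1−f)δ)/sin δ ≈ 0.949, b = sin(fδ)/sin δ ≈ 1.071.
p = a·p₁ + b·p₂ ≈ (-0.997, -0.066, 0.028); φ = arcsin(p_z) ≈ 1.62°, λ = atan2(p_y, p_x) ≈ -176.20°.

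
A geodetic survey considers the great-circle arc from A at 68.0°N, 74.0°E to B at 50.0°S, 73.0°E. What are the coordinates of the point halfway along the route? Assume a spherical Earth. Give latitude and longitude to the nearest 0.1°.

≈ 9.0°N, 73.4°E

Write both endpoints as unit vectors p₁, p₂ with components (cos φ cos λ, cos φ sin λ, sin φ).
The central angle between the endpoints is δ = arccos(p₁·p₂) ≈ 2.060 rad (118.0°).
Interpolate at f = 1/2 with slerp weights a = sin((1−f)δ)/sin δ ≈ 0.971, b = sin(fδ)/sin δ ≈ 0.971.
p = a·p₁ + b·p₂ ≈ (0.283, 0.946, 0.156); φ = arcsin(p_z) ≈ 9.00°, λ = atan2(p_y, p_x) ≈ 73.37°.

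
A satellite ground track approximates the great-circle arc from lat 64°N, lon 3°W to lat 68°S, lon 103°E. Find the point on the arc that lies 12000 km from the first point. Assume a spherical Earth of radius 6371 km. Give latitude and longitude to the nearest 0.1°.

≈ lat 33.4°S, lon 56.3°E

Convert each endpoint to a unit vector on the sphere (x = cos φ cos λ, y = cos φ sin λ, z = sin φ).
The central angle between the endpoints is δ = arccos(p₁·p₂) ≈ 2.644 rad (151.5°). The total great-circle distance is δ·R ≈ 2.644 × 6371 ≈ 16843 km, so the target fraction is f = 12000/16843 ≈ 0.712.
Interpolate at f ≈ 0.712 with slerp weights a = sin((1−f)δ)/sin δ ≈ 1.443, b = sin(fδ)/sin δ ≈ 1.993.
p = a·p₁ + b·p₂ ≈ (0.464, 0.694, -0.550); φ = arcsin(p_z) ≈ -33.40°, λ = atan2(p_y, p_x) ≈ 56.25°.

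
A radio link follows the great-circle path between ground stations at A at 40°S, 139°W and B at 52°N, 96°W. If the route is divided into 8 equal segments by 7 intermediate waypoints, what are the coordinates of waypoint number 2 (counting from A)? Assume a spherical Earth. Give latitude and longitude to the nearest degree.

≈ 17°S, 128°W

From cos δ = sin φ₁ sin φ₂ + cos φ₁ cos φ₂ cos Δλ, the central angle is δ ≈ 1.733 rad (99.3°).
Interpolate at f = 2/8 with slerp weights a = sin((1−f)δ)/sin δ ≈ 0.976, b = sin(fδ)/sin δ ≈ 0.425.
p = a·p₁ + b·p₂ ≈ (-0.592, -0.751, -0.292); φ = arcsin(p_z) ≈ -17.00°, λ = atan2(p_y, p_x) ≈ -128.23°.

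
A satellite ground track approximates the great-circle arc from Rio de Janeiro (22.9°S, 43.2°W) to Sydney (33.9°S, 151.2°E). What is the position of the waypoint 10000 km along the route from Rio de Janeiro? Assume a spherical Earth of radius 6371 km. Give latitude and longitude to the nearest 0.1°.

Convert each endpoint to a unit vector on the sphere (x = cos φ cos λ, y = cos φ sin λ, z = sin φ).
The central angle between the endpoints is δ = arccos(p₁·p₂) ≈ 2.122 rad (121.6°). The total great-circle distance is δ·R ≈ 2.122 × 6371 ≈ 13518 km, so the target fraction is f = 10000/13518 ≈ 0.740.
Interpolate at f ≈ 0.740 with slerp weights a = sin((1−f)δ)/sin δ ≈ 0.616, b = sin(fδ)/sin δ ≈ 1.174.
p = a·p₁ + b·p₂ ≈ (-0.440, 0.081, -0.894); φ = arcsin(p_z) ≈ -63.41°, λ = atan2(p_y, p_x) ≈ 169.56°.

≈ (63.4°S, 169.6°E)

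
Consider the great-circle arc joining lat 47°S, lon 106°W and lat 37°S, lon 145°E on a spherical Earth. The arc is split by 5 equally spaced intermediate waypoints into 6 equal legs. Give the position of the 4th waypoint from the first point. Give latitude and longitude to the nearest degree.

From cos δ = sin φ₁ sin φ₂ + cos φ₁ cos φ₂ cos Δλ, the central angle is δ ≈ 1.305 rad (74.8°).
Interpolate at f = 4/6 with slerp weights a = sin((1−f)δ)/sin δ ≈ 0.437, b = sin(fδ)/sin δ ≈ 0.792.
p = a·p₁ + b·p₂ ≈ (-0.600, 0.077, -0.796); φ = arcsin(p_z) ≈ -52.76°, λ = atan2(p_y, p_x) ≈ 172.73°.

≈ lat 53°S, lon 173°E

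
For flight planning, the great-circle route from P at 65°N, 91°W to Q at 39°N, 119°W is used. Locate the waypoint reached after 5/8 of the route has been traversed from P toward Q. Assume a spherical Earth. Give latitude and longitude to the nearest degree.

From cos δ = sin φ₁ sin φ₂ + cos φ₁ cos φ₂ cos Δλ, the central angle is δ ≈ 0.535 rad (30.6°).
Interpolate at f = 5/8 with slerp weights a = sin((1−f)δ)/sin δ ≈ 0.391, b = sin(fδ)/sin δ ≈ 0.644.
p = a·p₁ + b·p₂ ≈ (-0.245, -0.603, 0.759); φ = arcsin(p_z) ≈ 49.40°, λ = atan2(p_y, p_x) ≈ -112.16°.

≈ 49°N, 112°W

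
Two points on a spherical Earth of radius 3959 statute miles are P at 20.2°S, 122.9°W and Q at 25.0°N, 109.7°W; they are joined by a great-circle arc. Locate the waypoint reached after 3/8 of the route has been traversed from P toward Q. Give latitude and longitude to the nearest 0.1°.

≈ 3.2°S, 118.0°W

Write both endpoints as unit vectors p₁, p₂ with components (cos φ cos λ, cos φ sin λ, sin φ).
The central angle between the endpoints is δ = arccos(p₁·p₂) ≈ 0.820 rad (47.0°).
Interpolate at f = 3/8 with slerp weights a = sin((1−f)δ)/sin δ ≈ 0.671, b = sin(fδ)/sin δ ≈ 0.414.
p = a·p₁ + b·p₂ ≈ (-0.468, -0.882, -0.057); φ = arcsin(p_z) ≈ -3.25°, λ = atan2(p_y, p_x) ≈ -117.98°.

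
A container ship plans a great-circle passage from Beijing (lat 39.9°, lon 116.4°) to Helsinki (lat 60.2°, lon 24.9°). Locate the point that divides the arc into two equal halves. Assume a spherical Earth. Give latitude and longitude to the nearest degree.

≈ lat 59°, lon 83°

From cos δ = sin φ₁ sin φ₂ + cos φ₁ cos φ₂ cos Δλ, the central angle is δ ≈ 0.992 rad (56.9°).
Interpolate at f = 1/2 with slerp weights a = sin((1−f)δ)/sin δ ≈ 0.569, b = sin(fδ)/sin δ ≈ 0.569.
p = a·p₁ + b·p₂ ≈ (0.062, 0.510, 0.858); φ = arcsin(p_z) ≈ 59.10°, λ = atan2(p_y, p_x) ≈ 83.02°.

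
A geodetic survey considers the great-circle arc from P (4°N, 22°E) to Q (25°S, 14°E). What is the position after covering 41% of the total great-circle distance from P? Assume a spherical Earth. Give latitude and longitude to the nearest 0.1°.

Write both endpoints as unit vectors p₁, p₂ with components (cos φ cos λ, cos φ sin λ, sin φ).
The central angle between the endpoints is δ = arccos(p₁·p₂) ≈ 0.524 rad (30.0°).
Interpolate at f = 0.41 with slerp weights a = sin((1−f)δ)/sin δ ≈ 0.608, b = sin(fδ)/sin δ ≈ 0.426.
p = a·p₁ + b·p₂ ≈ (0.937, 0.321, -0.138); φ = arcsin(p_z) ≈ -7.91°, λ = atan2(p_y, p_x) ≈ 18.89°.

≈ (7.9°S, 18.9°E)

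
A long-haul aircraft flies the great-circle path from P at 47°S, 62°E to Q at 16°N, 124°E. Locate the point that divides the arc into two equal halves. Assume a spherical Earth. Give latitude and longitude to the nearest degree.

≈ 18°S, 99°E

Write both endpoints as unit vectors p₁, p₂ with components (cos φ cos λ, cos φ sin λ, sin φ).
The central angle between the endpoints is δ = arccos(p₁·p₂) ≈ 1.464 rad (83.9°).
Interpolate at f = 1/2 with slerp weights a = sin((1−f)δ)/sin δ ≈ 0.672, b = sin(fδ)/sin δ ≈ 0.672.
p = a·p₁ + b·p₂ ≈ (-0.146, 0.941, -0.306); φ = arcsin(p_z) ≈ -17.84°, λ = atan2(p_y, p_x) ≈ 98.83°.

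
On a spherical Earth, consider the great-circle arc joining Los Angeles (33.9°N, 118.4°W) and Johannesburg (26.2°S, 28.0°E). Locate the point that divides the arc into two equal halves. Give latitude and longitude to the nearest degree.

≈ (13°N, 38°W)

Convert each endpoint to a unit vector on the sphere (x = cos φ cos λ, y = cos φ sin λ, z = sin φ).
The central angle between the endpoints is δ = arccos(p₁·p₂) ≈ 2.619 rad (150.1°).
Interpolate at f = 1/2 with slerp weights a = sin((1−f)δ)/sin δ ≈ 1.936, b = sin(fδ)/sin δ ≈ 1.936.
p = a·p₁ + b·p₂ ≈ (0.769, -0.598, 0.225); φ = arcsin(p_z) ≈ 13.00°, λ = atan2(p_y, p_x) ≈ -37.85°.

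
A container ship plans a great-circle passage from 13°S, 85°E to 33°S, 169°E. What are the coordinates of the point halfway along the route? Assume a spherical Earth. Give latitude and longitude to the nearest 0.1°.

Convert each endpoint to a unit vector on the sphere (x = cos φ cos λ, y = cos φ sin λ, z = sin φ).
The central angle between the endpoints is δ = arccos(p₁·p₂) ≈ 1.361 rad (78.0°).
Interpolate at f = 1/2 with slerp weights a = sin((1−f)δ)/sin δ ≈ 0.643, b = sin(fδ)/sin δ ≈ 0.643.
p = a·p₁ + b·p₂ ≈ (-0.475, 0.727, -0.495); φ = arcsin(p_z) ≈ -29.68°, λ = atan2(p_y, p_x) ≈ 123.14°.

≈ 29.7°S, 123.1°E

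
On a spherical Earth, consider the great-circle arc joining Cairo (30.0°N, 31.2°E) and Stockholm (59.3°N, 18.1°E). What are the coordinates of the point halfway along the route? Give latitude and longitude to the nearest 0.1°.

Write both endpoints as unit vectors p₁, p₂ with components (cos φ cos λ, cos φ sin λ, sin φ).
The central angle between the endpoints is δ = arccos(p₁·p₂) ≈ 0.534 rad (30.6°).
Interpolate at f = 1/2 with slerp weights a = sin((1−f)δ)/sin δ ≈ 0.518, b = sin(fδ)/sin δ ≈ 0.518.
p = a·p₁ + b·p₂ ≈ (0.636, 0.315, 0.705); φ = arcsin(p_z) ≈ 44.83°, λ = atan2(p_y, p_x) ≈ 26.35°.

≈ 44.8°N, 26.3°E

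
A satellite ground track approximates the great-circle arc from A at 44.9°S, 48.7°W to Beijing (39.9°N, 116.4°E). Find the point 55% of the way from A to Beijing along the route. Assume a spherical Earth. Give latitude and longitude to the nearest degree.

Convert each endpoint to a unit vector on the sphere (x = cos φ cos λ, y = cos φ sin λ, z = sin φ).
The central angle between the endpoints is δ = arccos(p₁·p₂) ≈ 2.931 rad (167.9°).
Interpolate at f = 0.55 with slerp weights a = sin((1−f)δ)/sin δ ≈ 4.635, b = sin(fδ)/sin δ ≈ 4.781.
p = a·p₁ + b·p₂ ≈ (0.536, 0.819, -0.204); φ = arcsin(p_z) ≈ -11.79°, λ = atan2(p_y, p_x) ≈ 56.82°.

≈ 12°S, 57°E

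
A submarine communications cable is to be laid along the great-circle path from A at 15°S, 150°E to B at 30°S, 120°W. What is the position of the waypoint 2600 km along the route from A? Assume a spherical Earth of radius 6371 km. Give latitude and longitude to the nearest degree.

The haversine formula gives a central angle δ ≈ 1.441 rad (82.6°) between the endpoints. The total great-circle distance is δ·R ≈ 1.441 × 6371 ≈ 9181 km, so the target fraction is f = 2600/9181 ≈ 0.283.
Interpolate at f ≈ 0.283 with slerp weights a = sin((1−f)δ)/sin δ ≈ 0.866, b = sin(fδ)/sin δ ≈ 0.400.
p = a·p₁ + b·p₂ ≈ (-0.898, 0.118, -0.424); φ = arcsin(p_z) ≈ -25.10°, λ = atan2(p_y, p_x) ≈ 172.51°.

≈ 25°S, 173°E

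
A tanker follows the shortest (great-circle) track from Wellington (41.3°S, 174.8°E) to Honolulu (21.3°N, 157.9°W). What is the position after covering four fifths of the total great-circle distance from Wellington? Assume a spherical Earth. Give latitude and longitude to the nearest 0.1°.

Write both endpoints as unit vectors p₁, p₂ with components (cos φ cos λ, cos φ sin λ, sin φ).
The central angle between the endpoints is δ = arccos(p₁·p₂) ≈ 1.179 rad (67.5°).
Interpolate at f = 4/5 with slerp weights a = sin((1−f)δ)/sin δ ≈ 0.253, b = sin(fδ)/sin δ ≈ 0.876.
p = a·p₁ + b·p₂ ≈ (-0.945, -0.290, 0.151); φ = arcsin(p_z) ≈ 8.70°, λ = atan2(p_y, p_x) ≈ -162.95°.

≈ 8.7°N, 163.0°W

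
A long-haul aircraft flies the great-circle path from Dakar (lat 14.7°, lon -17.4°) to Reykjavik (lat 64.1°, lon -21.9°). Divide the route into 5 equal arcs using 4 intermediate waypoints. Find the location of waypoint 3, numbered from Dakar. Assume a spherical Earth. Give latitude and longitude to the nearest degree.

≈ lat 44°, lon -19°

From cos δ = sin φ₁ sin φ₂ + cos φ₁ cos φ₂ cos Δλ, the central angle is δ ≈ 0.864 rad (49.5°).
Interpolate at f = 3/5 with slerp weights a = sin((1−f)δ)/sin δ ≈ 0.445, b = sin(fδ)/sin δ ≈ 0.652.
p = a·p₁ + b·p₂ ≈ (0.675, -0.235, 0.699); φ = arcsin(p_z) ≈ 44.36°, λ = atan2(p_y, p_x) ≈ -19.19°.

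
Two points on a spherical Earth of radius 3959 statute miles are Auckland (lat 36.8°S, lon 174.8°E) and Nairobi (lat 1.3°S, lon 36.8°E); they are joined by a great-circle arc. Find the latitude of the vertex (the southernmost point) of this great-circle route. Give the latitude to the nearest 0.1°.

The great circle lies in the plane with unit normal n̂ = (p₁ × p₂)/|p₁ × p₂|.
Here n̂_z ≈ -0.658; the vertex latitude is φ_max = arccos|n̂_z| ≈ 48.8°.

≈ 48.8°S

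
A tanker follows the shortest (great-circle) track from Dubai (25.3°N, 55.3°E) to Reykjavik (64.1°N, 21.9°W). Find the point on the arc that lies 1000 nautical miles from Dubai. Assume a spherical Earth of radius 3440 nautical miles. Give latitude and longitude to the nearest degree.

Convert each endpoint to a unit vector on the sphere (x = cos φ cos λ, y = cos φ sin λ, z = sin φ).
The central angle between the endpoints is δ = arccos(p₁·p₂) ≈ 1.079 rad (61.8°). The total great-circle distance is δ·R ≈ 1.079 × 3440 ≈ 3713 nmi, so the target fraction is f = 1000/3713 ≈ 0.269.
Interpolate at f ≈ 0.269 with slerp weights a = sin((1−f)δ)/sin δ ≈ 0.805, b = sin(fδ)/sin δ ≈ 0.325.
p = a·p₁ + b·p₂ ≈ (0.546, 0.545, 0.636); φ = arcsin(p_z) ≈ 39.52°, λ = atan2(p_y, p_x) ≈ 44.96°.

≈ (40°N, 45°E)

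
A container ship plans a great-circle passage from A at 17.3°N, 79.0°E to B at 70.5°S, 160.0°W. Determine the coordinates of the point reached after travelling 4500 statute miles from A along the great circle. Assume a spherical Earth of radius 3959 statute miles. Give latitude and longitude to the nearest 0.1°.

≈ 44.1°S, 102.8°E

The haversine formula gives a central angle δ ≈ 2.031 rad (116.4°) between the endpoints. The total great-circle distance is δ·R ≈ 2.031 × 3959 ≈ 8042 mi, so the target fraction is f = 4500/8042 ≈ 0.560.
Interpolate at f ≈ 0.560 with slerp weights a = sin((1−f)δ)/sin δ ≈ 0.871, b = sin(fδ)/sin δ ≈ 1.013.
p = a·p₁ + b·p₂ ≈ (-0.159, 0.700, -0.696); φ = arcsin(p_z) ≈ -44.09°, λ = atan2(p_y, p_x) ≈ 102.79°.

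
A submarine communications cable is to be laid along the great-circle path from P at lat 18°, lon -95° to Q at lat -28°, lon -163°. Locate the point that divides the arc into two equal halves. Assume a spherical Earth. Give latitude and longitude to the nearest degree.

Convert each endpoint to a unit vector on the sphere (x = cos φ cos λ, y = cos φ sin λ, z = sin φ).
The central angle between the endpoints is δ = arccos(p₁·p₂) ≈ 1.400 rad (80.2°).
Interpolate at f = 1/2 with slerp weights a = sin((1−f)δ)/sin δ ≈ 0.654, b = sin(fδ)/sin δ ≈ 0.654.
p = a·p₁ + b·p₂ ≈ (-0.606, -0.788, -0.105); φ = arcsin(p_z) ≈ -6.02°, λ = atan2(p_y, p_x) ≈ -127.57°.

≈ lat -6°, lon -128°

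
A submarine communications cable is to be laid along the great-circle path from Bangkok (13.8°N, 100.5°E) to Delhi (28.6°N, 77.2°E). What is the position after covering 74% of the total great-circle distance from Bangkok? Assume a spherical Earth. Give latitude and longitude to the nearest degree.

The haversine formula gives a central angle δ ≈ 0.457 rad (26.2°) between the endpoints.
Interpolate at f = 0.74 with slerp weights a = sin((1−f)δ)/sin δ ≈ 0.269, b = sin(fδ)/sin δ ≈ 0.752.
p = a·p₁ + b·p₂ ≈ (0.099, 0.900, 0.424); φ = arcsin(p_z) ≈ 25.09°, λ = atan2(p_y, p_x) ≈ 83.74°.

≈ 25°N, 84°E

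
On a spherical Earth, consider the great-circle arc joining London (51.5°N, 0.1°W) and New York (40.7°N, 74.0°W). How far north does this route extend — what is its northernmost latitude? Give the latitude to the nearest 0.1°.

≈ 53.8°N

The great circle lies in the plane with unit normal n̂ = (p₁ × p₂)/|p₁ × p₂|.
Here n̂_z ≈ -0.591; the vertex latitude is φ_max = arccos|n̂_z| ≈ 53.8°.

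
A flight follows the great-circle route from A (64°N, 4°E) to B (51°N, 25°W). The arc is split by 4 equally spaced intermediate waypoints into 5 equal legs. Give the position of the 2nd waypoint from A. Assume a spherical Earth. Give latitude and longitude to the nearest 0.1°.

Convert each endpoint to a unit vector on the sphere (x = cos φ cos λ, y = cos φ sin λ, z = sin φ).
The central angle between the endpoints is δ = arccos(p₁·p₂) ≈ 0.349 rad (20.0°).
Interpolate at f = 2/5 with slerp weights a = sin((1−f)δ)/sin δ ≈ 0.608, b = sin(fδ)/sin δ ≈ 0.407.
p = a·p₁ + b·p₂ ≈ (0.498, -0.090, 0.863); φ = arcsin(p_z) ≈ 59.61°, λ = atan2(p_y, p_x) ≈ -10.20°.

≈ (59.6°N, 10.2°W)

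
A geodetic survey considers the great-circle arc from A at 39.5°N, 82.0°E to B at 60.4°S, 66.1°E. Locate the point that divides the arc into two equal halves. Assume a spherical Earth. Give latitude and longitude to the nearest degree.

≈ 11°S, 76°E

From cos δ = sin φ₁ sin φ₂ + cos φ₁ cos φ₂ cos Δλ, the central angle is δ ≈ 1.758 rad (100.7°).
Interpolate at f = 1/2 with slerp weights a = sin((1−f)δ)/sin δ ≈ 0.784, b = sin(fδ)/sin δ ≈ 0.784.
p = a·p₁ + b·p₂ ≈ (0.241, 0.953, -0.183); φ = arcsin(p_z) ≈ -10.54°, λ = atan2(p_y, p_x) ≈ 75.81°.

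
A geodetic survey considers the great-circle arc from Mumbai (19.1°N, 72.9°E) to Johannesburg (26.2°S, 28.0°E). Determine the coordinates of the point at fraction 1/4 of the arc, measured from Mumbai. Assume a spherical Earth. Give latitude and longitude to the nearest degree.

From cos δ = sin φ₁ sin φ₂ + cos φ₁ cos φ₂ cos Δλ, the central angle is δ ≈ 1.097 rad (62.9°).
Interpolate at f = 1/4 with slerp weights a = sin((1−f)δ)/sin δ ≈ 0.824, b = sin(fδ)/sin δ ≈ 0.304.
p = a·p₁ + b·p₂ ≈ (0.470, 0.872, 0.135); φ = arcsin(p_z) ≈ 7.77°, λ = atan2(p_y, p_x) ≈ 61.68°.

≈ 8°N, 62°E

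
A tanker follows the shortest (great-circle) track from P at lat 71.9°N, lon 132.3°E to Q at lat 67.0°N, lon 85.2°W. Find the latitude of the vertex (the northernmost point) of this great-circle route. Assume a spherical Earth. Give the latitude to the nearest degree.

The great circle lies in the plane with unit normal n̂ = (p₁ × p₂)/|p₁ × p₂|.
Here n̂_z ≈ +0.118; the vertex latitude is φ_max = arccos|n̂_z| ≈ 83.2°.
Check via Clairaut: cos φ_max = |cos φ₁| · sin C = cos(71.9°)·sin(22.3°) ≈ 0.118, again giving ≈ 83.2°.

≈ 83°N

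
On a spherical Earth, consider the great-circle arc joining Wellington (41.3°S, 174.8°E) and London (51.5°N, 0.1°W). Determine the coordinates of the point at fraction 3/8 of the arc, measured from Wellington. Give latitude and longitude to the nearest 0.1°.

The haversine formula gives a central angle δ ≈ 2.953 rad (169.2°) between the endpoints.
Interpolate at f = 3/8 with slerp weights a = sin((1−f)δ)/sin δ ≈ 5.144, b = sin(fδ)/sin δ ≈ 4.782.
p = a·p₁ + b·p₂ ≈ (-0.872, 0.345, 0.347); φ = arcsin(p_z) ≈ 20.31°, λ = atan2(p_y, p_x) ≈ 158.41°.

≈ 20.3°N, 158.4°E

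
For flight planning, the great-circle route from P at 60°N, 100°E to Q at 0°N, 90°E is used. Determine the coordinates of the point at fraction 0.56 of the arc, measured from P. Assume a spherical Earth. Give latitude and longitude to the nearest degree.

≈ 26°N, 93°E

From cos δ = sin φ₁ sin φ₂ + cos φ₁ cos φ₂ cos Δλ, the central angle is δ ≈ 1.056 rad (60.5°).
Interpolate at f = 0.56 with slerp weights a = sin((1−f)δ)/sin δ ≈ 0.515, b = sin(fδ)/sin δ ≈ 0.640.
p = a·p₁ + b·p₂ ≈ (-0.045, 0.894, 0.446); φ = arcsin(p_z) ≈ 26.48°, λ = atan2(p_y, p_x) ≈ 92.86°.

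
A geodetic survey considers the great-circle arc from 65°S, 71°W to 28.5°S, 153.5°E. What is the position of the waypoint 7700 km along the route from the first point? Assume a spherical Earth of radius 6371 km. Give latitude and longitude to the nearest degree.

≈ 39°S, 158°E

The haversine formula gives a central angle δ ≈ 1.402 rad (80.4°) between the endpoints. The total great-circle distance is δ·R ≈ 1.402 × 6371 ≈ 8935 km, so the target fraction is f = 7700/8935 ≈ 0.862.
Interpolate at f ≈ 0.862 with slerp weights a = sin((1−f)δ)/sin δ ≈ 0.195, b = sin(fδ)/sin δ ≈ 0.949.
p = a·p₁ + b·p₂ ≈ (-0.719, 0.294, -0.630); φ = arcsin(p_z) ≈ -39.03°, λ = atan2(p_y, p_x) ≈ 157.77°.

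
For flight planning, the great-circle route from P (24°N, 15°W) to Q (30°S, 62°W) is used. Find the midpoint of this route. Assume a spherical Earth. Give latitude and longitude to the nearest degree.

From cos δ = sin φ₁ sin φ₂ + cos φ₁ cos φ₂ cos Δλ, the central angle is δ ≈ 1.228 rad (70.4°).
Interpolate at f = 1/2 with slerp weights a = sin((1−f)δ)/sin δ ≈ 0.612, b = sin(fδ)/sin δ ≈ 0.612.
p = a·p₁ + b·p₂ ≈ (0.788, -0.612, -0.057); φ = arcsin(p_z) ≈ -3.27°, λ = atan2(p_y, p_x) ≈ -37.83°.

≈ (3°S, 38°W)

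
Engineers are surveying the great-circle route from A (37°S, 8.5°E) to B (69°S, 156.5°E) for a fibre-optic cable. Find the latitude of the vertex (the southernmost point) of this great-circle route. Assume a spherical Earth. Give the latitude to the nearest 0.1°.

The great circle lies in the plane with unit normal n̂ = (p₁ × p₂)/|p₁ × p₂|.
Here n̂_z ≈ +0.160; the vertex latitude is φ_max = arccos|n̂_z| ≈ 80.8°.

≈ 80.8°S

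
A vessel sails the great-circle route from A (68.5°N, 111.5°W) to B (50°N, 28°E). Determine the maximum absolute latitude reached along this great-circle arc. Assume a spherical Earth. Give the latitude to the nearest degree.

The great circle lies in the plane with unit normal n̂ = (p₁ × p₂)/|p₁ × p₂|.
Here n̂_z ≈ +0.181; the vertex latitude is φ_max = arccos|n̂_z| ≈ 79.6°.

≈ 80°N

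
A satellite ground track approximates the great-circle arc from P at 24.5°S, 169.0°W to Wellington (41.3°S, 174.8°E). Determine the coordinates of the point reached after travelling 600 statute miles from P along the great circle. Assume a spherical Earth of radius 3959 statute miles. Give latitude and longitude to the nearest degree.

The haversine formula gives a central angle δ ≈ 0.376 rad (21.5°) between the endpoints. The total great-circle distance is δ·R ≈ 0.376 × 3959 ≈ 1488 mi, so the target fraction is f = 600/1488 ≈ 0.403.
Interpolate at f ≈ 0.403 with slerp weights a = sin((1−f)δ)/sin δ ≈ 0.606, b = sin(fδ)/sin δ ≈ 0.411.
p = a·p₁ + b·p₂ ≈ (-0.849, -0.077, -0.523); φ = arcsin(p_z) ≈ -31.52°, λ = atan2(p_y, p_x) ≈ -174.80°.

≈ 32°S, 175°W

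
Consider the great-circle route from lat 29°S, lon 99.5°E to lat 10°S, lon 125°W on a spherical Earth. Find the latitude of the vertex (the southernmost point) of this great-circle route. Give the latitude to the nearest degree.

The great circle lies in the plane with unit normal n̂ = (p₁ × p₂)/|p₁ × p₂|.
Here n̂_z ≈ +0.712; the vertex latitude is φ_max = arccos|n̂_z| ≈ 44.6°.

≈ 45°S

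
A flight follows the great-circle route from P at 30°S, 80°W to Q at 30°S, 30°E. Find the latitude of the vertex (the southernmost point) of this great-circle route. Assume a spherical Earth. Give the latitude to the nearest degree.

≈ 45°S

The great circle lies in the plane with unit normal n̂ = (p₁ × p₂)/|p₁ × p₂|.
Here n̂_z ≈ +0.705; the vertex latitude is φ_max = arccos|n̂_z| ≈ 45.2°.
Check via Clairaut: cos φ_max = |cos φ₁| · sin C = cos(30.0°)·sin(125.5°) ≈ 0.705, again giving ≈ 45.2°.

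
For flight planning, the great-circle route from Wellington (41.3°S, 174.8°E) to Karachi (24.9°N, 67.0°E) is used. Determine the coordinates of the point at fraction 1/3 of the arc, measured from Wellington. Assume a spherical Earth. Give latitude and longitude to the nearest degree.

≈ 26°S, 130°E

Write both endpoints as unit vectors p₁, p₂ with components (cos φ cos λ, cos φ sin λ, sin φ).
The central angle between the endpoints is δ = arccos(p₁·p₂) ≈ 2.079 rad (119.1°).
Interpolate at f = 1/3 with slerp weights a = sin((1−f)δ)/sin δ ≈ 1.125, b = sin(fδ)/sin δ ≈ 0.731.
p = a·p₁ + b·p₂ ≈ (-0.583, 0.687, -0.435); φ = arcsin(p_z) ≈ -25.76°, λ = atan2(p_y, p_x) ≈ 130.30°.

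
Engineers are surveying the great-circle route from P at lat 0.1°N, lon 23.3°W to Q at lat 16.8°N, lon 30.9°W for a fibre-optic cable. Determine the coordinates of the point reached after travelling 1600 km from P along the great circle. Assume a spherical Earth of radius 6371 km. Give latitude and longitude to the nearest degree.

From cos δ = sin φ₁ sin φ₂ + cos φ₁ cos φ₂ cos Δλ, the central angle is δ ≈ 0.319 rad (18.3°). The total great-circle distance is δ·R ≈ 0.319 × 6371 ≈ 2035 km, so the target fraction is f = 1600/2035 ≈ 0.786.
Interpolate at f ≈ 0.786 with slerp weights a = sin((1−f)δ)/sin δ ≈ 0.217, b = sin(fδ)/sin δ ≈ 0.791.
p = a·p₁ + b·p₂ ≈ (0.850, -0.475, 0.229); φ = arcsin(p_z) ≈ 13.24°, λ = atan2(p_y, p_x) ≈ -29.21°.

≈ lat 13°N, lon 29°W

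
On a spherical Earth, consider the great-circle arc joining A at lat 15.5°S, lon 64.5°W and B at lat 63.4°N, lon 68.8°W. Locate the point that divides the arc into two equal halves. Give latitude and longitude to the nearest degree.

≈ lat 24°N, lon 66°W

Convert each endpoint to a unit vector on the sphere (x = cos φ cos λ, y = cos φ sin λ, z = sin φ).
The central angle between the endpoints is δ = arccos(p₁·p₂) ≈ 1.378 rad (79.0°).
Interpolate at f = 1/2 with slerp weights a = sin((1−f)δ)/sin δ ≈ 0.648, b = sin(fδ)/sin δ ≈ 0.648.
p = a·p₁ + b·p₂ ≈ (0.374, -0.834, 0.406); φ = arcsin(p_z) ≈ 23.96°, λ = atan2(p_y, p_x) ≈ -65.86°.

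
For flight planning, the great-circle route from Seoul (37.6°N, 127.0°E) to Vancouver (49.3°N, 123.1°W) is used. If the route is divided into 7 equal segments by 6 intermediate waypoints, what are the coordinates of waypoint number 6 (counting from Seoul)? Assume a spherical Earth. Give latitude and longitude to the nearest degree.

≈ (55°N, 137°W)

Convert each endpoint to a unit vector on the sphere (x = cos φ cos λ, y = cos φ sin λ, z = sin φ).
The central angle between the endpoints is δ = arccos(p₁·p₂) ≈ 1.280 rad (73.3°).
Interpolate at f = 6/7 with slerp weights a = sin((1−f)δ)/sin δ ≈ 0.190, b = sin(fδ)/sin δ ≈ 0.929.
p = a·p₁ + b·p₂ ≈ (-0.421, -0.387, 0.820); φ = arcsin(p_z) ≈ 55.09°, λ = atan2(p_y, p_x) ≈ -137.40°.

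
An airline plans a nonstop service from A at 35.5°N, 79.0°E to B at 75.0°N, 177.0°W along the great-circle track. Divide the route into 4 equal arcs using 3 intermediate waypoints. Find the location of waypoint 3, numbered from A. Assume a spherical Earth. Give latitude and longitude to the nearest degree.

≈ 74°N, 126°E

Convert each endpoint to a unit vector on the sphere (x = cos φ cos λ, y = cos φ sin λ, z = sin φ).
The central angle between the endpoints is δ = arccos(p₁·p₂) ≈ 1.036 rad (59.3°).
Interpolate at f = 3/4 with slerp weights a = sin((1−f)δ)/sin δ ≈ 0.298, b = sin(fδ)/sin δ ≈ 0.815.
p = a·p₁ + b·p₂ ≈ (-0.164, 0.227, 0.960); φ = arcsin(p_z) ≈ 73.73°, λ = atan2(p_y, p_x) ≈ 125.93°.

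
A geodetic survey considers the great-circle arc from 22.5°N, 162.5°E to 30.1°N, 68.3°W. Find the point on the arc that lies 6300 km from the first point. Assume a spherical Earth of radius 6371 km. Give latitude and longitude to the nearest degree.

≈ 49°N, 133°W

Convert each endpoint to a unit vector on the sphere (x = cos φ cos λ, y = cos φ sin λ, z = sin φ).
The central angle between the endpoints is δ = arccos(p₁·p₂) ≈ 1.889 rad (108.3°). The total great-circle distance is δ·R ≈ 1.889 × 6371 ≈ 12037 km, so the target fraction is f = 6300/12037 ≈ 0.523.
Interpolate at f ≈ 0.523 with slerp weights a = sin((1−f)δ)/sin δ ≈ 0.825, b = sin(fδ)/sin δ ≈ 0.880.
p = a·p₁ + b·p₂ ≈ (-0.446, -0.478, 0.757); φ = arcsin(p_z) ≈ 49.20°, λ = atan2(p_y, p_x) ≈ -133.01°.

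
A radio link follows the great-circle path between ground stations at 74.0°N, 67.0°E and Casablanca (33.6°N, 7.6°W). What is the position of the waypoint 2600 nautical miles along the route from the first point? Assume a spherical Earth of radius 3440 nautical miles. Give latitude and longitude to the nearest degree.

Write both endpoints as unit vectors p₁, p₂ with components (cos φ cos λ, cos φ sin λ, sin φ).
The central angle between the endpoints is δ = arccos(p₁·p₂) ≈ 0.936 rad (53.6°). The total great-circle distance is δ·R ≈ 0.936 × 3440 ≈ 3220 nmi, so the target fraction is f = 2600/3220 ≈ 0.807.
Interpolate at f ≈ 0.807 with slerp weights a = sin((1−f)δ)/sin δ ≈ 0.223, b = sin(fδ)/sin δ ≈ 0.852.
p = a·p₁ + b·p₂ ≈ (0.727, -0.037, 0.685); φ = arcsin(p_z) ≈ 43.27°, λ = atan2(p_y, p_x) ≈ -2.94°.

≈ 43°N, 3°W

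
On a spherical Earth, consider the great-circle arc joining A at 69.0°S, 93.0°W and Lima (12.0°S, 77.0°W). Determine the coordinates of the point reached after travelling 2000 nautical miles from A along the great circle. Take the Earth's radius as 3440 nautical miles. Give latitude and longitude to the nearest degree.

Convert each endpoint to a unit vector on the sphere (x = cos φ cos λ, y = cos φ sin λ, z = sin φ).
The central angle between the endpoints is δ = arccos(p₁·p₂) ≈ 1.011 rad (57.9°). The total great-circle distance is δ·R ≈ 1.011 × 3440 ≈ 3478 nmi, so the target fraction is f = 2000/3478 ≈ 0.575.
Interpolate at f ≈ 0.575 with slerp weights a = sin((1−f)δ)/sin δ ≈ 0.491, b = sin(fδ)/sin δ ≈ 0.648.
p = a·p₁ + b·p₂ ≈ (0.133, -0.794, -0.594); φ = arcsin(p_z) ≈ -36.41°, λ = atan2(p_y, p_x) ≈ -80.46°.

≈ 36°S, 80°W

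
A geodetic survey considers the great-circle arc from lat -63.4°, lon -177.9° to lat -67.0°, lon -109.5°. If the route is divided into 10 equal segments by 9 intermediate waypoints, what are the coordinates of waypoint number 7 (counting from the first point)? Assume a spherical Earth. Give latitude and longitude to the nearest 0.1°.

≈ lat -69.2°, lon -130.9°

From cos δ = sin φ₁ sin φ₂ + cos φ₁ cos φ₂ cos Δλ, the central angle is δ ≈ 0.479 rad (27.4°).
Interpolate at f = 7/10 with slerp weights a = sin((1−f)δ)/sin δ ≈ 0.311, b = sin(fδ)/sin δ ≈ 0.714.
p = a·p₁ + b·p₂ ≈ (-0.232, -0.268, -0.935); φ = arcsin(p_z) ≈ -69.23°, λ = atan2(p_y, p_x) ≈ -130.89°.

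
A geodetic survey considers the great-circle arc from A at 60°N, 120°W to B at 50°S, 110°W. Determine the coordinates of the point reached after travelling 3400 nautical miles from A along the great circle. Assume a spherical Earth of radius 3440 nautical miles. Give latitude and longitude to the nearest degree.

≈ 4°N, 114°W

Convert each endpoint to a unit vector on the sphere (x = cos φ cos λ, y = cos φ sin λ, z = sin φ).
The central angle between the endpoints is δ = arccos(p₁·p₂) ≈ 1.925 rad (110.3°). The total great-circle distance is δ·R ≈ 1.925 × 3440 ≈ 6622 nmi, so the target fraction is f = 3400/6622 ≈ 0.513.
Interpolate at f ≈ 0.513 with slerp weights a = sin((1−f)δ)/sin δ ≈ 0.859, b = sin(fδ)/sin δ ≈ 0.890.
p = a·p₁ + b·p₂ ≈ (-0.410, -0.910, 0.062); φ = arcsin(p_z) ≈ 3.54°, λ = atan2(p_y, p_x) ≈ -114.29°.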